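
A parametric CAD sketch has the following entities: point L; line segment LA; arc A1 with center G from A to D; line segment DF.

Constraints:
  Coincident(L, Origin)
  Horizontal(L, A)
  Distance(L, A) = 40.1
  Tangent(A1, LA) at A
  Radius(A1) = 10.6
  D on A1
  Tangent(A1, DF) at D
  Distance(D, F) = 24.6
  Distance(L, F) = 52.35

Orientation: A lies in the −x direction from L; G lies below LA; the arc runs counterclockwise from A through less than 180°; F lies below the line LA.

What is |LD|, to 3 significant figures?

51.8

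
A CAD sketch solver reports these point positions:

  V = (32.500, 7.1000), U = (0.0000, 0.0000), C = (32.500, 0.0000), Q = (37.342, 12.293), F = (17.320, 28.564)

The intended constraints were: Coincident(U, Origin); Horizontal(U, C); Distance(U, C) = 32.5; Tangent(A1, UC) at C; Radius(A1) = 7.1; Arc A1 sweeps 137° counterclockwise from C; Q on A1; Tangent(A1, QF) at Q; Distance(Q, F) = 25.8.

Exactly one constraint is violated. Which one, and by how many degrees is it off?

Tangent(A1, QF) at Q — off by 3.90°.

U = (0.00, 0.00) ✓; U.y = 0.00, C.y = 0.00 ✓; |UC| = 32.50 ✓; ∠(VC, CU) = 90.00° ✓; |VC| = 7.100 ✓; bearing(V→Q) − bearing(V→C) = 137.0° ✓; |VQ| = 7.100 ✓; ∠(VQ, QF) = 86.10° ✗; |QF| = 25.80 ✓.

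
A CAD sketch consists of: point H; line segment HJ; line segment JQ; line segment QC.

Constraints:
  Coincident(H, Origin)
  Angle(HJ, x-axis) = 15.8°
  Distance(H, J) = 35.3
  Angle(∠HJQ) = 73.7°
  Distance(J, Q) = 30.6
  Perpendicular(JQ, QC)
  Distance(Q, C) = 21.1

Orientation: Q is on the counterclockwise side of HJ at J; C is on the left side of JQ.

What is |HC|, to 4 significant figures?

24.32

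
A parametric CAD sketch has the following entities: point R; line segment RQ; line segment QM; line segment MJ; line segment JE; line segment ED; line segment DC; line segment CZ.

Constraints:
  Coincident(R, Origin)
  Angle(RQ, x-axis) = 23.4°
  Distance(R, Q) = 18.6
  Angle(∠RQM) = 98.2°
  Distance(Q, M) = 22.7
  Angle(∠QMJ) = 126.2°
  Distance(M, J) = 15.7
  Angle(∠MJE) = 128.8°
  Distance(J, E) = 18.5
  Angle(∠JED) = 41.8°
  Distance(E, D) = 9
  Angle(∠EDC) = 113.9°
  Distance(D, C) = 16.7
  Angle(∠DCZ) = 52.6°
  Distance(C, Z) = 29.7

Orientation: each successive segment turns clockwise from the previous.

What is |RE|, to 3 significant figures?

32.2

∠QMJ = 126.2° gives MJ at -112° from the x-axis; with |MJ| = 15.7, J = (23.0, -26.5). ∠MJE = 128.8° gives JE at -163° from the x-axis; with |JE| = 18.5, E = (5.30, -31.8). Then |RE| = |E − R| = 32.2.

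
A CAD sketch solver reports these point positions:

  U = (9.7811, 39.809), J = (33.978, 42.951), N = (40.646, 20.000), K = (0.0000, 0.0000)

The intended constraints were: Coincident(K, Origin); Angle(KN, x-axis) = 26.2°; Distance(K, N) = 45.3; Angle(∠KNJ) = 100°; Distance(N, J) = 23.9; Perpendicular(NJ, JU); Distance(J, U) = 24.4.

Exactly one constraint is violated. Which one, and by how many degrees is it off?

Perpendicular(NJ, JU) — off by 8.80°.

K = (0.00, 0.00) ✓; KN at 26.20° ✓; |KN| = 45.30 ✓; ∠KNJ = 100.0° ✓; |NJ| = 23.90 ✓; ∠(NJ, JU) = 81.20° ✗; |JU| = 24.40 ✓.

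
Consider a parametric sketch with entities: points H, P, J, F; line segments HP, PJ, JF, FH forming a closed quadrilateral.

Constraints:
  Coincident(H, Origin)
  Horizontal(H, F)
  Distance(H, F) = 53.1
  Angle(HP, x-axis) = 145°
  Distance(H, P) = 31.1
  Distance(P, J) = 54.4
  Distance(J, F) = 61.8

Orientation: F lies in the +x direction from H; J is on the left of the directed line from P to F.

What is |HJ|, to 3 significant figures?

53.8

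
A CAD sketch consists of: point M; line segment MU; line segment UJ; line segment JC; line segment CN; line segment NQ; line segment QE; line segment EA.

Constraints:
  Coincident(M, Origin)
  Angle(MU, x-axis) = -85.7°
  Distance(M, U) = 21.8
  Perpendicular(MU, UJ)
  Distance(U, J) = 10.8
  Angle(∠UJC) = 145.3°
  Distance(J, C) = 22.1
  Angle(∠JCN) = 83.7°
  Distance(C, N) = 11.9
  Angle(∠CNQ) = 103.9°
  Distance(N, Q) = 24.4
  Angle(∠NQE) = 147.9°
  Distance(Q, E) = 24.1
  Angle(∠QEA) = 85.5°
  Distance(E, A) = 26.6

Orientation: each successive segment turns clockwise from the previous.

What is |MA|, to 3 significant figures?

45.2

∠NQE = 147.9° gives QE at -54.9° from the x-axis; with |QE| = 24.1, E = (15.3, -31.0). ∠QEA = 85.5° gives EA at -149° from the x-axis; with |EA| = 26.6, A = (-7.63, -44.5). Then |MA| = |A − M| = 45.2.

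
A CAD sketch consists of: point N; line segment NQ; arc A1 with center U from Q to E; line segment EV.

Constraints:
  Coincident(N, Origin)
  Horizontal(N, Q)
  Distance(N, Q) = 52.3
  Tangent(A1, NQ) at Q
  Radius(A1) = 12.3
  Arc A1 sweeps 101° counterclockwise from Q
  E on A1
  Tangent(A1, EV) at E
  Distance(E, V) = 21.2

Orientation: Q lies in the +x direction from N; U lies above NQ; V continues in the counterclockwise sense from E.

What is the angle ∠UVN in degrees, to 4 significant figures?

40.43°

N is at the origin; NQ is horizontal with |NQ| = 52.3 and Q on the +x side, so Q = (52.30, 0.000). Tangency of A1 to NQ means the radius UQ is perpendicular to NQ, so U = Q + (0, 12.3) = (52.30, 12.30). On A1, Q sits at bearing -90° from U; a 101° counterclockwise sweep puts E at bearing 11°, so E = U + 12.3·(cos 11°, sin 11°) = (64.37, 14.65). The tangent condition forces UE to be normal to EV, so EV runs along (−sin 11°, cos 11°); with |EV| = 21.2, V = (60.33, 35.46). Then cos ∠UVN = VU·VN / (|VU||VN|), giving 40.43°.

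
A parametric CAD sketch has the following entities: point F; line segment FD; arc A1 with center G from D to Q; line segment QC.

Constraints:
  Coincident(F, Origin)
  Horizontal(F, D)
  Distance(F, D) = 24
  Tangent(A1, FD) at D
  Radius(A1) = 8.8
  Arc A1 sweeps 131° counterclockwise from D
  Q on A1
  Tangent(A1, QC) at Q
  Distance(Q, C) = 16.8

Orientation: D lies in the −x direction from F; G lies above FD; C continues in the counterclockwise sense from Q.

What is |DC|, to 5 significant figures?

27.602

F is at the origin; FD is horizontal with |FD| = 24.0 and D on the −x side, so D = (-24.000, 0.0000). A1 meets FD tangentially, so GD is at right angles to FD, so G = D + (0, 8.8) = (-24.000, 8.8000). On A1, D sits at bearing -90° from G; a 131° counterclockwise sweep puts Q at bearing 41°, so Q = G + 8.8·(cos 41°, sin 41°) = (-17.359, 14.573). The tangent condition forces GQ to be normal to QC, so QC runs along (−sin 41°, cos 41°); with |QC| = 16.8, C = (-28.380, 27.252). Then |DC| = |C − D| = 27.602.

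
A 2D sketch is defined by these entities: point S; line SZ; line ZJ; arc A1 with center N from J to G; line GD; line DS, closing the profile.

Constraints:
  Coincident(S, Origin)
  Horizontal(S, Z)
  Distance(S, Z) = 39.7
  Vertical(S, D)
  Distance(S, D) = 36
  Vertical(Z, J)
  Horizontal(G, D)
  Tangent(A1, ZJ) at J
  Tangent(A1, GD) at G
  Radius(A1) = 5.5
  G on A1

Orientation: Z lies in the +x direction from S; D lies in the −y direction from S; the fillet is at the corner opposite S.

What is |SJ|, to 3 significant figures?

50.1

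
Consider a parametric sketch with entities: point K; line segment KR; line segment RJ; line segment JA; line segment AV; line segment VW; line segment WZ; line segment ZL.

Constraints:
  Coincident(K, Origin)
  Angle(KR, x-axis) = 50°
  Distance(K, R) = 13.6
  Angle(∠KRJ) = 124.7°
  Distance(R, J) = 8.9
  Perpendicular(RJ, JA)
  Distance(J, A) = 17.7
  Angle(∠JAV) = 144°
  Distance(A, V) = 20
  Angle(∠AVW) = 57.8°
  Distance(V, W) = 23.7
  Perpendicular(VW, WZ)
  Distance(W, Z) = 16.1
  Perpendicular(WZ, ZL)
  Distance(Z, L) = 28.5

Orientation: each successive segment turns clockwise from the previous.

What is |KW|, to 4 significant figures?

3.976

∠JAV = 144.0° gives AV at -131.3° from the x-axis; with |AV| = 20.0, V = (2.769, -23.05). ∠AVW = 57.8° gives VW at 106.5° from the x-axis; with |VW| = 23.7, W = (-3.962, -0.3295). Then |KW| = |W − K| = 3.976.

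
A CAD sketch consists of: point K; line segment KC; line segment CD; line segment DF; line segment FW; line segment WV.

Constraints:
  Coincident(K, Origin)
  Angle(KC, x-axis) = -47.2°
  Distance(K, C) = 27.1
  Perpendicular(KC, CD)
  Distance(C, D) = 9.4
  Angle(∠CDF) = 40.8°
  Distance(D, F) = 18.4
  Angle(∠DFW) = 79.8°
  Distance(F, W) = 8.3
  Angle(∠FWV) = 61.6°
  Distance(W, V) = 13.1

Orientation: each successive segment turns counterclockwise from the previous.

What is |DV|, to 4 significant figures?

6.692

∠DFW = 79.8° gives FW at -77.80° from the x-axis; with |FW| = 8.3, W = (8.675, -22.25). ∠FWV = 61.6° gives WV at 40.60° from the x-axis; with |WV| = 13.1, V = (18.62, -13.73). Then |DV| = |V − D| = 6.692.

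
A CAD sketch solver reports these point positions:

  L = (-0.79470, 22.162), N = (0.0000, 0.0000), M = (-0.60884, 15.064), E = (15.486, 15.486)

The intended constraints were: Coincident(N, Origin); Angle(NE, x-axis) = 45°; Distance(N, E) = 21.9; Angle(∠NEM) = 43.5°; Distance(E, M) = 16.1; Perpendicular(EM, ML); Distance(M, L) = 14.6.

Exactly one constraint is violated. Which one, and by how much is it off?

Distance(M, L) = 14.6 — off by 7.50.

N = (0.00, 0.00) ✓; NE at 45.00° ✓; |NE| = 21.90 ✓; ∠NEM = 43.50° ✓; |EM| = 16.10 ✓; ∠(EM, ML) = 90.00° ✓; |ML| = 7.100 ✗.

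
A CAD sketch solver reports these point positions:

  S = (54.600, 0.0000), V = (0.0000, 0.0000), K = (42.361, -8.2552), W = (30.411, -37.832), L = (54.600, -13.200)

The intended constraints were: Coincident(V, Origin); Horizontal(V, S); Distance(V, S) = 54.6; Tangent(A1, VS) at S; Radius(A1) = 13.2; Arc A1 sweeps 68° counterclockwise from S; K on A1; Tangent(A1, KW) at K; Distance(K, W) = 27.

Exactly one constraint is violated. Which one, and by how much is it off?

Distance(K, W) = 27 — off by 4.90.

V = (0.00, 0.00) ✓; V.y = 0.00, S.y = 0.00 ✓; |VS| = 54.60 ✓; ∠(LS, SV) = 90.00° ✓; |LS| = 13.20 ✓; bearing(L→K) − bearing(L→S) = 68.00° ✓; |LK| = 13.20 ✓; ∠(LK, KW) = 90.00° ✓; |KW| = 31.90 ✗.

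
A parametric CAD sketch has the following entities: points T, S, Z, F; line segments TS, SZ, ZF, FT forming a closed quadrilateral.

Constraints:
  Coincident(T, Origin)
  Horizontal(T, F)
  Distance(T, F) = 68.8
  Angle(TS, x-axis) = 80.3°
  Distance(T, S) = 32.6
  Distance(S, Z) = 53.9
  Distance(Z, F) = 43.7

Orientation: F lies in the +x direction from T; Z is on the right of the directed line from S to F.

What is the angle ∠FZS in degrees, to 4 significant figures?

92.74°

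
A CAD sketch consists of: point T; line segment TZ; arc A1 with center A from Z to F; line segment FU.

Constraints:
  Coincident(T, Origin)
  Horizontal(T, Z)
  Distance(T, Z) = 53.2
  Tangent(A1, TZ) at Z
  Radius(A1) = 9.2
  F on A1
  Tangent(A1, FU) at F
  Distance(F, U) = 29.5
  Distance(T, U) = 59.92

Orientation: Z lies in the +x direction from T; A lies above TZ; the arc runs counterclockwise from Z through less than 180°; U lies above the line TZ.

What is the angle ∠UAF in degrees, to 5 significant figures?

72.679°

T is at the origin; TZ is horizontal with |TZ| = 53.2 and Z on the +x side, so Z = (53.200, 0.0000). The tangent condition forces AZ to be normal to TZ, so A = Z + (0, 9.2) = (53.200, 9.2000). Since AF ⟂ FU (tangency), |AU| = √(9.2² + 29.5²) = 30.901 regardless of where F sits on A1. So U lies on both circle(T, 59.92) and circle(A, 30.901); the above-TZ intersection is U = (45.403, 39.102). F is the foot of the tangent from U: F = (61.008, 14.066).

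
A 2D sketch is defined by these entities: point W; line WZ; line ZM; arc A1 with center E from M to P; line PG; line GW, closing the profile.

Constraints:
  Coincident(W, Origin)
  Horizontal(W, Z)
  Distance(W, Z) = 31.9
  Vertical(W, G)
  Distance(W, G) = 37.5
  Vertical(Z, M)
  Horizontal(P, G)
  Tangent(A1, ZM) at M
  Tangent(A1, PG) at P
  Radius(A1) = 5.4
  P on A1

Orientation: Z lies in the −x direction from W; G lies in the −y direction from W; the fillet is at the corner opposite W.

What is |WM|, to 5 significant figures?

45.255

W is at the origin; W and Z share the same y with |WZ| = 31.9 and Z on the −x side, so Z = (-31.900, 0.0000). WG is vertical with |WG| = 37.5 and G on the −y side, so G = (0.0000, -37.500). The virtual corner opposite W is at (-31.900, -37.500). Tangency of A1 to ZM means the radius EM is perpendicular to ZM and A1 meets PG tangentially, so EP is at right angles to PG, with radius 5.4, so the center E sits 5.4 in from both sides at E = (-26.500, -32.100). That places the tangent points at M = (-31.900, -32.100) on ZM and P = (-26.500, -37.500) on PG. Then |WM| = |M − W| = 45.255.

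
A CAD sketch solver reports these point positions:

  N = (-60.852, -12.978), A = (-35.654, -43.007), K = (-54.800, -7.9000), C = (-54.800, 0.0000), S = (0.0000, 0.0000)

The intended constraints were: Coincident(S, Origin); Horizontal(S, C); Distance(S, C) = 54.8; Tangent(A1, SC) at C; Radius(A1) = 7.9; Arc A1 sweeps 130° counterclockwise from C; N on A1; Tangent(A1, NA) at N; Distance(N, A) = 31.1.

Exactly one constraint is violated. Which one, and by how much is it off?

Distance(N, A) = 31.1 — off by 8.10.

S = (0.00, 0.00) ✓; S.y = 0.00, C.y = 0.00 ✓; |SC| = 54.80 ✓; ∠(KC, CS) = 90.00° ✓; |KC| = 7.900 ✓; bearing(K→N) − bearing(K→C) = 130.0° ✓; |KN| = 7.900 ✓; ∠(KN, NA) = 90.00° ✓; |NA| = 39.20 ✗.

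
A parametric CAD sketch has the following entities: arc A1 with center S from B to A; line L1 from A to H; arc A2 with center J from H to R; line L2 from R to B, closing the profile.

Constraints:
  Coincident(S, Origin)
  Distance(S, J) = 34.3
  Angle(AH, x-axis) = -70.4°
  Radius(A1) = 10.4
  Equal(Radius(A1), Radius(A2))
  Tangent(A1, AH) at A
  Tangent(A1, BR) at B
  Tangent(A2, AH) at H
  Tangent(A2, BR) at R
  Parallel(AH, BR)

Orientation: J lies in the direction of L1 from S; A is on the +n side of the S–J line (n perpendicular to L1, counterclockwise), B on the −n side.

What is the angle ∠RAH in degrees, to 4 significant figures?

31.23°

The slot axis is L1's direction at -70.4°, so u = (cos -70.4°, sin -70.4°) = (0.3355, -0.9421) and n = (−sin -70.4°, cos -70.4°) = (0.9421, 0.3355). S is at the origin and J lies 34.3 along u from S, so J = 34.3·u = (11.51, -32.31). Tangency of A1 to both parallel lines with radius 10.4 puts A and B at S ± 10.4·n: A = (9.797, 3.489), B = (-9.797, -3.489). Equal radii place H and R the same way about J: H = J + 10.4·n = (21.30, -28.82), R = J − 10.4·n = (1.709, -35.80). Then cos ∠RAH = AR·AH / (|AR||AH|), giving 31.23°.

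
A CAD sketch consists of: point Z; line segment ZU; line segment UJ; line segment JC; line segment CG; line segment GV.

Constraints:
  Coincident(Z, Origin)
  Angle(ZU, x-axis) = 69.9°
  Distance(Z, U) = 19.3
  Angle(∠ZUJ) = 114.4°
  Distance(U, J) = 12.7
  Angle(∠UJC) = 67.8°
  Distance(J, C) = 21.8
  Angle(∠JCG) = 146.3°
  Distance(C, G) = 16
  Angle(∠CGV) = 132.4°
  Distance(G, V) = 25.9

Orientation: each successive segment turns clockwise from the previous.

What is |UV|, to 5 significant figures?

41.085

Z is at the origin; ZU runs at 69.9° with length 19.3, so U = (6.6326, 18.125). ∠ZUJ = 114.4° gives UJ at 4.3000° from the x-axis; with |UJ| = 12.7, J = (19.297, 19.077). ∠UJC = 67.8° gives JC at -107.90° from the x-axis; with |JC| = 21.8, C = (12.597, -1.6680). ∠JCG = 146.3° gives CG at -141.60° from the x-axis; with |CG| = 16.0, G = (0.057414, -11.606). ∠CGV = 132.4° gives GV at 170.80° from the x-axis; with |GV| = 25.9, V = (-25.509, -7.4655). Then |UV| = |V − U| = 41.085.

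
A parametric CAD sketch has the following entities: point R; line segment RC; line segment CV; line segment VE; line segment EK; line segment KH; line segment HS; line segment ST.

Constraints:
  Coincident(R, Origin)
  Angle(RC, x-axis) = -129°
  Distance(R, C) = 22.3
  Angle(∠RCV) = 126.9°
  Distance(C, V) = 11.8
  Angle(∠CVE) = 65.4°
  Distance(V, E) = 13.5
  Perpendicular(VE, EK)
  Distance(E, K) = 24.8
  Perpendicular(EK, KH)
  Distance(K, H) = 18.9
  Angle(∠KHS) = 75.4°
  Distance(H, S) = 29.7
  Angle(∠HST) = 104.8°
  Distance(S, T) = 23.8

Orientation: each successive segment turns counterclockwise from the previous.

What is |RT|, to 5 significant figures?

19.521

R is at the origin; RC runs at -129.0° with length 22.3, so C = (-14.034, -17.330). ∠RCV = 126.9° gives CV at -75.900° from the x-axis; with |CV| = 11.8, V = (-11.159, -28.775). ∠CVE = 65.4° gives VE at 38.700° from the x-axis; with |VE| = 13.5, E = (-0.62338, -20.334). VE ⟂ EK, so EK runs at 128.70°; with |EK| = 24.8, K = (-16.129, -0.97939). EK ⟂ KH, so KH runs at -141.30°; with |KH| = 18.9, H = (-30.880, -12.796). ∠KHS = 75.4° gives HS at -36.700° from the x-axis; with |HS| = 29.7, S = (-7.0668, -30.546). ∠HST = 104.8° gives ST at 38.500° from the x-axis; with |ST| = 23.8, T = (11.559, -15.730). Then |RT| = |T − R| = 19.521.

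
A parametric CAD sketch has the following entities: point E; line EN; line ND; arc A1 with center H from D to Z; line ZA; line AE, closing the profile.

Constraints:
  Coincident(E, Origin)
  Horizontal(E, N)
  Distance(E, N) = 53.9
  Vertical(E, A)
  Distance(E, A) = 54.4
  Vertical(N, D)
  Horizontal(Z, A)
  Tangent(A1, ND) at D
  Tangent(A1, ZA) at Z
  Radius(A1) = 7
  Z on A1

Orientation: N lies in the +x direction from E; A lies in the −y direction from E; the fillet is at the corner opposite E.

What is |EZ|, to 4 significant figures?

71.83

E is at the origin; E and N share the same y with |EN| = 53.9 and N on the +x side, so N = (53.90, 0.000). E and A share the same x with |EA| = 54.4 and A on the −y side, so A = (0.000, -54.40). The virtual corner opposite E is at (53.90, -54.40). The tangent condition forces HD to be normal to ND and since A1 is tangent to ZA there, HZ ⟂ ZA, with radius 7.0, so the center H sits 7.0 in from both sides at H = (46.90, -47.40). That places the tangent points at D = (53.90, -47.40) on ND and Z = (46.90, -54.40) on ZA. Then |EZ| = |Z − E| = 71.83.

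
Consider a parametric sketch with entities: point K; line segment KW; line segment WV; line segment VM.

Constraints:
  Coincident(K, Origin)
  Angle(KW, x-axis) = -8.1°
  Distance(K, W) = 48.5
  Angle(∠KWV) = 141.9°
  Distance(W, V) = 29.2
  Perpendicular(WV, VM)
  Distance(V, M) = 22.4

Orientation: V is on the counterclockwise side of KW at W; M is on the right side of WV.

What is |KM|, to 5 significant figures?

85.301

∠KWV = 141.9°, so WV runs at -8.1° + (180° − 141.9°) = 30.000° from the x-axis; with |WV| = 29.2, V = W + 29.2·(cos 30.000°, sin 30.000°) = (73.304, 7.7663). The perpendicularity gives VM at right angles to WV; with |VM| = 22.4 on the right of WV, M = V + 22.4·(0.50000, -0.86603) = (84.504, -11.633). Then |KM| = |M − K| = 85.301.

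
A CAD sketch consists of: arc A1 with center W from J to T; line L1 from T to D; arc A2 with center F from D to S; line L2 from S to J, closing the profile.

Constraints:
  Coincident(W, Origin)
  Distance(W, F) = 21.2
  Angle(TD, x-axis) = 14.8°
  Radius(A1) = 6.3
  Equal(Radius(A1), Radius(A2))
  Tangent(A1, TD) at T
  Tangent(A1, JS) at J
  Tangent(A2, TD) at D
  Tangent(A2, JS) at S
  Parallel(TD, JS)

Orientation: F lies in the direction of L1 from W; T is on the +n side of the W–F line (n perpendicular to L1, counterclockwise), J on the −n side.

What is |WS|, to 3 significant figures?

22.1

The slot axis is L1's direction at 14.8°, so u = (cos 14.8°, sin 14.8°) = (0.967, 0.255) and n = (−sin 14.8°, cos 14.8°) = (-0.255, 0.967). W is at the origin and F lies 21.2 along u from W, so F = 21.2·u = (20.5, 5.42). Tangency of A1 to both parallel lines with radius 6.3 puts T and J at W ± 6.3·n: T = (-1.61, 6.09), J = (1.61, -6.09). Equal radii place D and S the same way about F: D = F + 6.3·n = (18.9, 11.5), S = F − 6.3·n = (22.1, -0.676). Then |WS| = |S − W| = 22.1.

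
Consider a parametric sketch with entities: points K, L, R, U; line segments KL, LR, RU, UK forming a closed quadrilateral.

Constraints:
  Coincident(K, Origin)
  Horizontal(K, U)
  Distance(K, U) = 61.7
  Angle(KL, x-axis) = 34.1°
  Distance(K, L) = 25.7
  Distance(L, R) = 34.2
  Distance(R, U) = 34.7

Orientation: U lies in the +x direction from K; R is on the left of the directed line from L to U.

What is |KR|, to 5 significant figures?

59.893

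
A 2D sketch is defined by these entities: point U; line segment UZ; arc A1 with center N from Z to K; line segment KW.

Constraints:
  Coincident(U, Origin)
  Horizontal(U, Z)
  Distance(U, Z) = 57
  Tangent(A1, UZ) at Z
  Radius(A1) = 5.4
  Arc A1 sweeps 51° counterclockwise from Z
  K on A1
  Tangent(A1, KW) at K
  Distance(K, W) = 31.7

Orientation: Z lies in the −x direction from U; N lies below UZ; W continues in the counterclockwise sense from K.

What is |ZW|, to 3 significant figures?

36.0

On A1, Z sits at bearing 90° from N; a 51° counterclockwise sweep puts K at bearing 141°, so K = N + 5.4·(cos 141°, sin 141°) = (-61.2, -2.00). The tangent condition forces NK to be normal to KW, so KW runs along (−sin 141°, cos 141°); with |KW| = 31.7, W = (-81.1, -26.6). Then |ZW| = |W − Z| = 36.0.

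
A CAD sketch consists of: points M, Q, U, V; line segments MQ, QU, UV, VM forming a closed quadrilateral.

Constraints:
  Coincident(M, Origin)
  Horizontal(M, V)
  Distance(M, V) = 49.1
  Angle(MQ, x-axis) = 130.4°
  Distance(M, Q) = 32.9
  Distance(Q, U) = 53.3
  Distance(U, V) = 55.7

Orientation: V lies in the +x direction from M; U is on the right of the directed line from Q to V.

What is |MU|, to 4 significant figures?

24.26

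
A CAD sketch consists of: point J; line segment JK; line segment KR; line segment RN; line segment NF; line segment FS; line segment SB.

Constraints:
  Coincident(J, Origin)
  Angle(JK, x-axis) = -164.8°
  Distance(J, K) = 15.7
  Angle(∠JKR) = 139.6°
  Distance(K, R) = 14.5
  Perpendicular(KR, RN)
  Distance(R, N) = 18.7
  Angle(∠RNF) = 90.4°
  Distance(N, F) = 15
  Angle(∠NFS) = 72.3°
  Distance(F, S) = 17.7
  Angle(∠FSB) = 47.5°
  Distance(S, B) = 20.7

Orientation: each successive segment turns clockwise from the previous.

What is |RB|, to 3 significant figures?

19.8

J is at the origin; JK runs at -164.8° with length 15.7, so K = (-15.2, -4.12). ∠JKR = 139.6° gives KR at 155° from the x-axis; with |KR| = 14.5, R = (-28.3, 2.06). KR ⟂ RN, so RN runs at 64.8°; with |RN| = 18.7, N = (-20.3, 19.0). ∠RNF = 90.4° gives NF at -24.8° from the x-axis; with |NF| = 15.0, F = (-6.69, 12.7). ∠NFS = 72.3° gives FS at -133° from the x-axis; with |FS| = 17.7, S = (-18.6, -0.364). ∠FSB = 47.5° gives SB at 95.0° from the x-axis; with |SB| = 20.7, B = (-20.5, 20.3). Then |RB| = |B − R| = 19.8.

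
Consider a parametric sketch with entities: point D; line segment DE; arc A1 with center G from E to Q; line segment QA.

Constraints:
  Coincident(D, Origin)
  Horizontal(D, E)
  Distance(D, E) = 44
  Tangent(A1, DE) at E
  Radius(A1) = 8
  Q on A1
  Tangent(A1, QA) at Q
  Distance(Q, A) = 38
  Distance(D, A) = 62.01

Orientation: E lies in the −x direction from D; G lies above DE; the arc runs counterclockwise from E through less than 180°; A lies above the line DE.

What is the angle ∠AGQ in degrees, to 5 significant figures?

78.111°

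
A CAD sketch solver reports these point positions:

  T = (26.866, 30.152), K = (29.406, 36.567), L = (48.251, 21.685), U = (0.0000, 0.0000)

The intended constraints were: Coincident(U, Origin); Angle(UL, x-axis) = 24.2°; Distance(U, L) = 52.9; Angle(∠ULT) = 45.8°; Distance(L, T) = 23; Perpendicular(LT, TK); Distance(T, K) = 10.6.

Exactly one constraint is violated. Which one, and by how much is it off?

Distance(T, K) = 10.6 — off by 3.70.

U = (0.00, 0.00) ✓; UL at 24.20° ✓; |UL| = 52.90 ✓; ∠ULT = 45.80° ✓; |LT| = 23.00 ✓; ∠(LT, TK) = 90.00° ✓; |TK| = 6.900 ✗.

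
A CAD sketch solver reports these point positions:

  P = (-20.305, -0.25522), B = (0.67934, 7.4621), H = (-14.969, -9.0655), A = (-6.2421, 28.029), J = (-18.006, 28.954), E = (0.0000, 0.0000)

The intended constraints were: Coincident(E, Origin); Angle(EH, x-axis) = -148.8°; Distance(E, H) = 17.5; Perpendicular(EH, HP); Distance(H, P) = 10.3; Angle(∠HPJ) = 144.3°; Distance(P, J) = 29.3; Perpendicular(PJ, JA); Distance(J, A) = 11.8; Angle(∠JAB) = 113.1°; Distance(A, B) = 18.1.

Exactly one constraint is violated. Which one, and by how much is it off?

Distance(A, B) = 18.1 — off by 3.60.

E = (0.00, 0.00) ✓; EH at -148.8° ✓; |EH| = 17.50 ✓; ∠(EH, HP) = 90.00° ✓; |HP| = 10.30 ✓; ∠HPJ = 144.3° ✓; |PJ| = 29.30 ✓; ∠(PJ, JA) = 90.00° ✓; |JA| = 11.80 ✓; ∠JAB = 113.1° ✓; |AB| = 21.70 ✗.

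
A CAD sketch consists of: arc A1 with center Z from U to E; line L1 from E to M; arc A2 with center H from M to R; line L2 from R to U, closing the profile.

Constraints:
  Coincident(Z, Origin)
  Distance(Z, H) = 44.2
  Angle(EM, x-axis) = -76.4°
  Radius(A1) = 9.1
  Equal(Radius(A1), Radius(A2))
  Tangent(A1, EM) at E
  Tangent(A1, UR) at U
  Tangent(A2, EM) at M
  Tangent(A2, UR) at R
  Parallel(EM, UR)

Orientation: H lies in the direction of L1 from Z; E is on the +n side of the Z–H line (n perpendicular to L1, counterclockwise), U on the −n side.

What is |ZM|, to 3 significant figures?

45.1

Tangency of A1 to both parallel lines with radius 9.1 puts E and U at Z ± 9.1·n: E = (8.84, 2.14), U = (-8.84, -2.14). Equal radii place M and R the same way about H: M = H + 9.1·n = (19.2, -40.8), R = H − 9.1·n = (1.55, -45.1). Then |ZM| = |M − Z| = 45.1.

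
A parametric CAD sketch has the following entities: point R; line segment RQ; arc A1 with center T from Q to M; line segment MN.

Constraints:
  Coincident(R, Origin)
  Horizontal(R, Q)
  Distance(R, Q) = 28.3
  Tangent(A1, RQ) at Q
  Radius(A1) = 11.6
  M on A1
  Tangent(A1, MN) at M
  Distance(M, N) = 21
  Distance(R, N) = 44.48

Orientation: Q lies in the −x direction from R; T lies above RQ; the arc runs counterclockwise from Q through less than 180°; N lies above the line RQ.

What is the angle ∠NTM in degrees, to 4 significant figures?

61.08°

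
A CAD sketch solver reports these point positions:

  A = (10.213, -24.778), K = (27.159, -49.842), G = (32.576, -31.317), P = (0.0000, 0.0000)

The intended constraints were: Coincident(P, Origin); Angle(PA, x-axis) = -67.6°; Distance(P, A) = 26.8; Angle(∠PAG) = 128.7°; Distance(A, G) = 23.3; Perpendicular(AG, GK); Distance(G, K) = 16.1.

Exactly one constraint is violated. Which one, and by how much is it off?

Distance(G, K) = 16.1 — off by 3.20.

P = (0.00, 0.00) ✓; PA at -67.60° ✓; |PA| = 26.80 ✓; ∠PAG = 128.7° ✓; |AG| = 23.30 ✓; ∠(AG, GK) = 90.00° ✓; |GK| = 19.30 ✗.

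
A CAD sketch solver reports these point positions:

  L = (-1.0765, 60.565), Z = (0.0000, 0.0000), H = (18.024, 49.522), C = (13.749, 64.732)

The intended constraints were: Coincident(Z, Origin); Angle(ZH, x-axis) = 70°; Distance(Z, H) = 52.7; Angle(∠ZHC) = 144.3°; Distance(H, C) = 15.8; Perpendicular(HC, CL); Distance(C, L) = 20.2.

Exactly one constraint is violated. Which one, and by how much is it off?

Distance(C, L) = 20.2 — off by 4.80.

Z = (0.00, 0.00) ✓; ZH at 70.00° ✓; |ZH| = 52.70 ✓; ∠ZHC = 144.3° ✓; |HC| = 15.80 ✓; ∠(HC, CL) = 90.00° ✓; |CL| = 15.40 ✗.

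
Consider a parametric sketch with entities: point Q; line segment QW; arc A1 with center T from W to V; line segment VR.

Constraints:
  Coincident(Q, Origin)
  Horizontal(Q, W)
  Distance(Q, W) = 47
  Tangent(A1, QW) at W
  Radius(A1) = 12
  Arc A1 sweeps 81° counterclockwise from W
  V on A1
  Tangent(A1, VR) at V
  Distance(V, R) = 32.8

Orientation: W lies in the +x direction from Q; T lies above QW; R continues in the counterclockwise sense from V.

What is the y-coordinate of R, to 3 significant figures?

42.5

Q is at the origin; QW is horizontal with |QW| = 47.0 and W on the +x side, so W = (47.0, 0.00). A1 meets QW tangentially, so TW is at right angles to QW, so T = W + (0, 12) = (47.0, 12.0). On A1, W sits at bearing -90° from T; an 81° counterclockwise sweep puts V at bearing -9°, so V = T + 12.0·(cos -9°, sin -9°) = (58.9, 10.1). A1 meets VR tangentially, so TV is at right angles to VR, so VR runs along (−sin -9°, cos -9°); with |VR| = 32.8, R = (64.0, 42.5). So R.y = 42.5.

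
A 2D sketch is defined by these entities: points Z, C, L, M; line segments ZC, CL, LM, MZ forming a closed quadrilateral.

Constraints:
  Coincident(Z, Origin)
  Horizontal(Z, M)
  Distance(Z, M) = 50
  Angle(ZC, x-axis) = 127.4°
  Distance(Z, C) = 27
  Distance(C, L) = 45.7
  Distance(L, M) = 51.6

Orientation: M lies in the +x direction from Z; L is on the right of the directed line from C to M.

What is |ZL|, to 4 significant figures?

20.31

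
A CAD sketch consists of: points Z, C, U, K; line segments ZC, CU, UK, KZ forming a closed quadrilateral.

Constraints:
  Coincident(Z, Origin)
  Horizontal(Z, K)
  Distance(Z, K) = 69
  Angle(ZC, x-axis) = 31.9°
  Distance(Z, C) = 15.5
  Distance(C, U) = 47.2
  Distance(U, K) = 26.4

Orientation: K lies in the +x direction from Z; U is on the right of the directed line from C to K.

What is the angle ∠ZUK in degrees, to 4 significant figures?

111.2°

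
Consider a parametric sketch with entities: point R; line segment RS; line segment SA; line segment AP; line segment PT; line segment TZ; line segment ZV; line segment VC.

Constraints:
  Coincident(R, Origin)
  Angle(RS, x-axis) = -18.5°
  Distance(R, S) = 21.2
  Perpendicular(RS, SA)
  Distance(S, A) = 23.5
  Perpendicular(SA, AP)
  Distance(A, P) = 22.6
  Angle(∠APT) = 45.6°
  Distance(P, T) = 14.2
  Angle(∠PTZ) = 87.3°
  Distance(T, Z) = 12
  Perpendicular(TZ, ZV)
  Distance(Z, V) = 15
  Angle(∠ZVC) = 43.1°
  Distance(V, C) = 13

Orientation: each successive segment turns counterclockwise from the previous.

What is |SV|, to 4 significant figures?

35.87

R is at the origin; RS runs at -18.5° with length 21.2, so S = (20.10, -6.727). The perpendicularity gives SA at right angles to RS, so SA runs at 71.50°; with |SA| = 23.5, A = (27.56, 15.56). SA ⟂ AP, so AP runs at 161.5°; with |AP| = 22.6, P = (6.129, 22.73). ∠APT = 45.6° gives PT at -64.10° from the x-axis; with |PT| = 14.2, T = (12.33, 9.956). ∠PTZ = 87.3° gives TZ at 28.60° from the x-axis; with |TZ| = 12.0, Z = (22.87, 15.70). TZ is perpendicular to ZV, so ZV runs at 118.6°; with |ZV| = 15.0, V = (15.69, 28.87). Then |SV| = |V − S| = 35.87.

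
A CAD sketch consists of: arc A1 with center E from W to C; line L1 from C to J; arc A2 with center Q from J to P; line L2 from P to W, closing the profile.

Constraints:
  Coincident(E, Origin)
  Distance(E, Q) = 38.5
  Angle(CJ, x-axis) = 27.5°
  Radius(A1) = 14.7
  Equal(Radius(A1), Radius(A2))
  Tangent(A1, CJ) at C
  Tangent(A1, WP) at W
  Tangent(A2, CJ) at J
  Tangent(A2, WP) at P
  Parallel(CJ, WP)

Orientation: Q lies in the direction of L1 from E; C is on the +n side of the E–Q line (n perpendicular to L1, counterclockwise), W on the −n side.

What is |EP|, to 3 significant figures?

41.2

Tangency of A1 to both parallel lines with radius 14.7 puts C and W at E ± 14.7·n: C = (-6.79, 13.0), W = (6.79, -13.0). Equal radii place J and P the same way about Q: J = Q + 14.7·n = (27.4, 30.8), P = Q − 14.7·n = (40.9, 4.74). Then |EP| = |P − E| = 41.2.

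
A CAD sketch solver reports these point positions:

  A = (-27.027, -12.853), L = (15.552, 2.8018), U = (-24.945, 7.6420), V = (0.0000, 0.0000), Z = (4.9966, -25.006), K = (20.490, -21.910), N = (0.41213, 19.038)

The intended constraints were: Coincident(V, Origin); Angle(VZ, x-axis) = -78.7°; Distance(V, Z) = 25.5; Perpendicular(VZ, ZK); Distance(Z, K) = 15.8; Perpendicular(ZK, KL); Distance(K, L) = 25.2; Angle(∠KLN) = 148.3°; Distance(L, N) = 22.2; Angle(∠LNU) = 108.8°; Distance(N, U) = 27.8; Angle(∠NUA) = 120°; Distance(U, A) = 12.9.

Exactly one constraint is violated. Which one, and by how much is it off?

Distance(U, A) = 12.9 — off by 7.70.

V = (0.00, 0.00) ✓; VZ at -78.70° ✓; |VZ| = 25.50 ✓; ∠(VZ, ZK) = 90.00° ✓; |ZK| = 15.80 ✓; ∠(ZK, KL) = 90.00° ✓; |KL| = 25.20 ✓; ∠KLN = 148.3° ✓; |LN| = 22.20 ✓; ∠LNU = 108.8° ✓; |NU| = 27.80 ✓; ∠NUA = 120.0° ✓; |UA| = 20.60 ✗.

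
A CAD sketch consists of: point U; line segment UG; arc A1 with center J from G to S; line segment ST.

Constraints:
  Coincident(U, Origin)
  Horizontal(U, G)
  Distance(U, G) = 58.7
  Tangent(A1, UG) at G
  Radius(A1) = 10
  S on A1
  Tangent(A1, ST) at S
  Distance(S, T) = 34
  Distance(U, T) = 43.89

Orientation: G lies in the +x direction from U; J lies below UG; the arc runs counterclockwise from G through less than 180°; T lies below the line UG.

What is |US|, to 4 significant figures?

50.80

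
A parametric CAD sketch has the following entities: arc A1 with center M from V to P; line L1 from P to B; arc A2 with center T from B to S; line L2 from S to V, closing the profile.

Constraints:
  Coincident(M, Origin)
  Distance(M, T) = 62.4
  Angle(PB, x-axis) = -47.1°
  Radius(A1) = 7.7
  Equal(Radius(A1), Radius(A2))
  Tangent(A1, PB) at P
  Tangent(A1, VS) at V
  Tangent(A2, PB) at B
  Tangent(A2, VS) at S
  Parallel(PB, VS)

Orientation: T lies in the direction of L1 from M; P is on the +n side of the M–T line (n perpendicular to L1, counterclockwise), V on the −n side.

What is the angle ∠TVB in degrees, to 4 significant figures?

6.829°

The slot axis is L1's direction at -47.1°, so u = (cos -47.1°, sin -47.1°) = (0.6807, -0.7325) and n = (−sin -47.1°, cos -47.1°) = (0.7325, 0.6807). M is at the origin and T lies 62.4 along u from M, so T = 62.4·u = (42.48, -45.71). Tangency of A1 to both parallel lines with radius 7.7 puts P and V at M ± 7.7·n: P = (5.641, 5.242), V = (-5.641, -5.242). Equal radii place B and S the same way about T: B = T + 7.7·n = (48.12, -40.47), S = T − 7.7·n = (36.84, -50.95). Then cos ∠TVB = VT·VB / (|VT||VB|), giving 6.829°.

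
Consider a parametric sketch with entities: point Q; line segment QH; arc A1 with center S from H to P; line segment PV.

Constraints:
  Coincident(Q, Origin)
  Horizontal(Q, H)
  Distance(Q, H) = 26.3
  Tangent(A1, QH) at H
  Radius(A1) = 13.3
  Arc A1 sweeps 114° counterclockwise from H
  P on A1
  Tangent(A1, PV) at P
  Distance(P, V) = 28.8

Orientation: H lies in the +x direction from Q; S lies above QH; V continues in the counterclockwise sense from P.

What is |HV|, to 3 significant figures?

45.0

Q is at the origin; Q and H share the same y with |QH| = 26.3 and H on the +x side, so H = (26.3, 0.00). Tangency of A1 to QH means the radius SH is perpendicular to QH, so S = H + (0, 13.3) = (26.3, 13.3). On A1, H sits at bearing -90° from S; a 114° counterclockwise sweep puts P at bearing 24°, so P = S + 13.3·(cos 24°, sin 24°) = (38.5, 18.7). The tangent condition forces SP to be normal to PV, so PV runs along (−sin 24°, cos 24°); with |PV| = 28.8, V = (26.7, 45.0). Then |HV| = |V − H| = 45.0.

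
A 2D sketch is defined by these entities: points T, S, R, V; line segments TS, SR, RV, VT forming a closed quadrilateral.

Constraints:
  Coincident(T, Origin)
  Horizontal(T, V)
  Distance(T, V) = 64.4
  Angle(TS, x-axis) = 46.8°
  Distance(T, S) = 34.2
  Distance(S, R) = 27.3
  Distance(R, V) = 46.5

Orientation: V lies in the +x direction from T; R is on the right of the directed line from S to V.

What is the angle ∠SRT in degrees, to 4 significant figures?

95.79°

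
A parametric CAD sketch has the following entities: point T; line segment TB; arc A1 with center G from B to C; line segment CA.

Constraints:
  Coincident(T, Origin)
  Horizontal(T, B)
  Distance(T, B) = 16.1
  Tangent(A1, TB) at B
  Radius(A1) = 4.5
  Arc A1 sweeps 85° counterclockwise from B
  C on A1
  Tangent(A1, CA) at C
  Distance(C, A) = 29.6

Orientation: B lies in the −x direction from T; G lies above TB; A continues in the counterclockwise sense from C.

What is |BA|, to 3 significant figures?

34.3

On A1, B sits at bearing -90° from G; an 85° counterclockwise sweep puts C at bearing -5°, so C = G + 4.5·(cos -5°, sin -5°) = (-11.6, 4.11). The tangent condition forces GC to be normal to CA, so CA runs along (−sin -5°, cos -5°); with |CA| = 29.6, A = (-9.04, 33.6). Then |BA| = |A − B| = 34.3.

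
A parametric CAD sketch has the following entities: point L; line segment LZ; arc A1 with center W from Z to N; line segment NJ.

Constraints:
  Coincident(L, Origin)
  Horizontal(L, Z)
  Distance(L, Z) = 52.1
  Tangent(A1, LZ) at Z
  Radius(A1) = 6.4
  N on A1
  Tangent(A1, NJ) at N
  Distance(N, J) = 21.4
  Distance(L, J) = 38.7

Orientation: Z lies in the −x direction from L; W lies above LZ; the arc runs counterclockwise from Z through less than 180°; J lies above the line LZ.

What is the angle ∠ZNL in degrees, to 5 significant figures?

151.54°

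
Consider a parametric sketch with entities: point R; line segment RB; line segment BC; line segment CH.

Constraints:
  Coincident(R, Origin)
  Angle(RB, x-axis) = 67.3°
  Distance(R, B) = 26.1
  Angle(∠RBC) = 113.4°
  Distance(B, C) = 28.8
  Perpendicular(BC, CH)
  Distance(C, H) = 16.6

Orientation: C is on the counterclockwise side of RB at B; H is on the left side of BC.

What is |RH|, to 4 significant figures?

39.85

R is at the origin; RB runs at 67.3° with length 26.1, so B = 26.1·(cos 67.3°, sin 67.3°) = (10.07, 24.08). ∠RBC = 113.4°, so BC runs at 67.3° + (180° − 113.4°) = 133.9° from the x-axis; with |BC| = 28.8, C = B + 28.8·(cos 133.9°, sin 133.9°) = (-9.898, 44.83). BC is perpendicular to CH; with |CH| = 16.6 on the left of BC, H = C + 16.6·(-0.7206, -0.6934) = (-21.86, 33.32). Then |RH| = |H − R| = 39.85.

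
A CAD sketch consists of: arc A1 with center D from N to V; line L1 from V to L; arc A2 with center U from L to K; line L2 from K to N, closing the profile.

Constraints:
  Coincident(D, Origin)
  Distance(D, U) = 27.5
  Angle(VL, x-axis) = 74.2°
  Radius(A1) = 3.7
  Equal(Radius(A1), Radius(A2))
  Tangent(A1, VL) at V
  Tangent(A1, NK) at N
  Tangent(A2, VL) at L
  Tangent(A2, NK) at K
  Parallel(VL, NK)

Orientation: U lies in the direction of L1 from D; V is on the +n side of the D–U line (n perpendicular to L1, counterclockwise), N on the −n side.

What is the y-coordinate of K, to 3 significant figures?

25.5

The slot axis is L1's direction at 74.2°, so u = (cos 74.2°, sin 74.2°) = (0.272, 0.962) and n = (−sin 74.2°, cos 74.2°) = (-0.962, 0.272). D is at the origin and U lies 27.5 along u from D, so U = 27.5·u = (7.49, 26.5). Tangency of A1 to both parallel lines with radius 3.7 puts V and N at D ± 3.7·n: V = (-3.56, 1.01), N = (3.56, -1.01). Equal radii place L and K the same way about U: L = U + 3.7·n = (3.93, 27.5), K = U − 3.7·n = (11.0, 25.5). So K.y = 25.5.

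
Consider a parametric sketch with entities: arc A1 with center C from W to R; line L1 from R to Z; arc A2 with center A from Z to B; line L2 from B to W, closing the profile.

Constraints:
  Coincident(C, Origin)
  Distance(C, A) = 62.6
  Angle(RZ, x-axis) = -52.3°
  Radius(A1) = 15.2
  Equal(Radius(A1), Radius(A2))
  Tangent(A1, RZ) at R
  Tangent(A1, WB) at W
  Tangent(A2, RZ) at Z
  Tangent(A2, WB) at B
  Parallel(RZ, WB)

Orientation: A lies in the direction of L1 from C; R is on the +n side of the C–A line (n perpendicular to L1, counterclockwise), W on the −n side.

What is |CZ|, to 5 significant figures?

64.419

Tangency of A1 to both parallel lines with radius 15.2 puts R and W at C ± 15.2·n: R = (12.027, 9.2952), W = (-12.027, -9.2952). Equal radii place Z and B the same way about A: Z = A + 15.2·n = (50.308, -40.235), B = A − 15.2·n = (26.255, -58.826). Then |CZ| = |Z − C| = 64.419.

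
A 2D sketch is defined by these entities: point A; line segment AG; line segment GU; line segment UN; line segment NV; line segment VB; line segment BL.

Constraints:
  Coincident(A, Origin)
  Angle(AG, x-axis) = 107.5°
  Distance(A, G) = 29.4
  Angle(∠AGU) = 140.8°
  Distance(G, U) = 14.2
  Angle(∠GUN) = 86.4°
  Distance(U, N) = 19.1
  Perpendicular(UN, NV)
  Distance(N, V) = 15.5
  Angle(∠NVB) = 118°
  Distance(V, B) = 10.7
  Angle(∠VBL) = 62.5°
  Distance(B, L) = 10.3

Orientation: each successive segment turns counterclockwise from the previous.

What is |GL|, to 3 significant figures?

9.53

∠NVB = 118.0° gives VB at 32.3° from the x-axis; with |VB| = 10.7, B = (-7.66, 17.3). ∠VBL = 62.5° gives BL at 150° from the x-axis; with |BL| = 10.3, L = (-16.6, 22.5). Then |GL| = |L − G| = 9.53.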